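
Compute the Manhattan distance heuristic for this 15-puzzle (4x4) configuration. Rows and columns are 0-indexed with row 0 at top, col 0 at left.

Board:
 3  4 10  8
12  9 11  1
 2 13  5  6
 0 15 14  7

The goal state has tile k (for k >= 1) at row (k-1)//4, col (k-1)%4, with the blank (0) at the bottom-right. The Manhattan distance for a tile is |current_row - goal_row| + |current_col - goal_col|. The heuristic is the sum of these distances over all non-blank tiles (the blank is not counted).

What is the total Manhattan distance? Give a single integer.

Answer: 35

Derivation:
Tile 3: at (0,0), goal (0,2), distance |0-0|+|0-2| = 2
Tile 4: at (0,1), goal (0,3), distance |0-0|+|1-3| = 2
Tile 10: at (0,2), goal (2,1), distance |0-2|+|2-1| = 3
Tile 8: at (0,3), goal (1,3), distance |0-1|+|3-3| = 1
Tile 12: at (1,0), goal (2,3), distance |1-2|+|0-3| = 4
Tile 9: at (1,1), goal (2,0), distance |1-2|+|1-0| = 2
Tile 11: at (1,2), goal (2,2), distance |1-2|+|2-2| = 1
Tile 1: at (1,3), goal (0,0), distance |1-0|+|3-0| = 4
Tile 2: at (2,0), goal (0,1), distance |2-0|+|0-1| = 3
Tile 13: at (2,1), goal (3,0), distance |2-3|+|1-0| = 2
Tile 5: at (2,2), goal (1,0), distance |2-1|+|2-0| = 3
Tile 6: at (2,3), goal (1,1), distance |2-1|+|3-1| = 3
Tile 15: at (3,1), goal (3,2), distance |3-3|+|1-2| = 1
Tile 14: at (3,2), goal (3,1), distance |3-3|+|2-1| = 1
Tile 7: at (3,3), goal (1,2), distance |3-1|+|3-2| = 3
Sum: 2 + 2 + 3 + 1 + 4 + 2 + 1 + 4 + 3 + 2 + 3 + 3 + 1 + 1 + 3 = 35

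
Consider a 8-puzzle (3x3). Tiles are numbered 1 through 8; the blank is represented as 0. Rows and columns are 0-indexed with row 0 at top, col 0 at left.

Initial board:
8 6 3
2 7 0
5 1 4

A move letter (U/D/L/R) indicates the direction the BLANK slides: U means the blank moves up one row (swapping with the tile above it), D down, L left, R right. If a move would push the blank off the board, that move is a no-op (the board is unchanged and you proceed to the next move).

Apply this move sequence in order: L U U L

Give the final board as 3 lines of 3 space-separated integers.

Answer: 0 8 3
2 6 7
5 1 4

Derivation:
After move 1 (L):
8 6 3
2 0 7
5 1 4

After move 2 (U):
8 0 3
2 6 7
5 1 4

After move 3 (U):
8 0 3
2 6 7
5 1 4

After move 4 (L):
0 8 3
2 6 7
5 1 4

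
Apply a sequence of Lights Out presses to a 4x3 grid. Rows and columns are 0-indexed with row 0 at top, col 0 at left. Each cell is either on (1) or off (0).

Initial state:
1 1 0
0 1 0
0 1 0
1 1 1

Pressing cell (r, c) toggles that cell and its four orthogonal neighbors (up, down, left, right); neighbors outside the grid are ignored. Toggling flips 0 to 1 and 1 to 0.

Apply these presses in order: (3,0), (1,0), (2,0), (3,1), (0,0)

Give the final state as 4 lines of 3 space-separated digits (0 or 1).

After press 1 at (3,0):
1 1 0
0 1 0
1 1 0
0 0 1

After press 2 at (1,0):
0 1 0
1 0 0
0 1 0
0 0 1

After press 3 at (2,0):
0 1 0
0 0 0
1 0 0
1 0 1

After press 4 at (3,1):
0 1 0
0 0 0
1 1 0
0 1 0

After press 5 at (0,0):
1 0 0
1 0 0
1 1 0
0 1 0

Answer: 1 0 0
1 0 0
1 1 0
0 1 0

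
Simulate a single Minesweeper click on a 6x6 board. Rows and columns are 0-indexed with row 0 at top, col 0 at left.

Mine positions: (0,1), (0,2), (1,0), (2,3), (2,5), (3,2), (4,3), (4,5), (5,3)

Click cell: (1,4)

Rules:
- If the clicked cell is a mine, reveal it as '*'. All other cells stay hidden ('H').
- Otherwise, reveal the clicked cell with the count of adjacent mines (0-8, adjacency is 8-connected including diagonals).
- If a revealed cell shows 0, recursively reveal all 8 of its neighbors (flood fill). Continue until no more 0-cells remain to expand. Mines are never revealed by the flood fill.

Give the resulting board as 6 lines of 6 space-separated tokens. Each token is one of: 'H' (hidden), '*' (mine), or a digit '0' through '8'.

H H H H H H
H H H H 2 H
H H H H H H
H H H H H H
H H H H H H
H H H H H H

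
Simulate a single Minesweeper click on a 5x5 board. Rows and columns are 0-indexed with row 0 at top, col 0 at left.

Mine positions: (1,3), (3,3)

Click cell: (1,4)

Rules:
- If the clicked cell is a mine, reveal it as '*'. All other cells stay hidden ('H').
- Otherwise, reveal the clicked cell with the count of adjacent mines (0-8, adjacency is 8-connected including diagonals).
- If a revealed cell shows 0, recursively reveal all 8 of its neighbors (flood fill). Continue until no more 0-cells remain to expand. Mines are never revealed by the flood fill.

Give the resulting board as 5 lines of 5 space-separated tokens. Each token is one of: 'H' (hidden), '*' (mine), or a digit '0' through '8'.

H H H H H
H H H H 1
H H H H H
H H H H H
H H H H H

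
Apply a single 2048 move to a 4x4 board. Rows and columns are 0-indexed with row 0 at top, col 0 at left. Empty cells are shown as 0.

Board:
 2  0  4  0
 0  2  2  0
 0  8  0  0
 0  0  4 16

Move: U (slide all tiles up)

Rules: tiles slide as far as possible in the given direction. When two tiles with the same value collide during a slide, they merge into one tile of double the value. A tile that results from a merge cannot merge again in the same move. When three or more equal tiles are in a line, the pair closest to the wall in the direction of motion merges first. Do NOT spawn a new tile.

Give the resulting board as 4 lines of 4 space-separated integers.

Answer:  2  2  4 16
 0  8  2  0
 0  0  4  0
 0  0  0  0

Derivation:
Slide up:
col 0: [2, 0, 0, 0] -> [2, 0, 0, 0]
col 1: [0, 2, 8, 0] -> [2, 8, 0, 0]
col 2: [4, 2, 0, 4] -> [4, 2, 4, 0]
col 3: [0, 0, 0, 16] -> [16, 0, 0, 0]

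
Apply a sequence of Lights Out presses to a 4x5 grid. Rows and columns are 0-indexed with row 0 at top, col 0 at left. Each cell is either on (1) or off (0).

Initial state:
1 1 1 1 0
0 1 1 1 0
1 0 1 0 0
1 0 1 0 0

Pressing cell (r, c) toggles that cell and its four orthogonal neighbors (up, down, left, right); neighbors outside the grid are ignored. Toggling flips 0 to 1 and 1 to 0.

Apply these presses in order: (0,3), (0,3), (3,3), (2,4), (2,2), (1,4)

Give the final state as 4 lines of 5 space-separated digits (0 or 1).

Answer: 1 1 1 1 1
0 1 0 0 0
1 1 0 1 0
1 0 1 1 0

Derivation:
After press 1 at (0,3):
1 1 0 0 1
0 1 1 0 0
1 0 1 0 0
1 0 1 0 0

After press 2 at (0,3):
1 1 1 1 0
0 1 1 1 0
1 0 1 0 0
1 0 1 0 0

After press 3 at (3,3):
1 1 1 1 0
0 1 1 1 0
1 0 1 1 0
1 0 0 1 1

After press 4 at (2,4):
1 1 1 1 0
0 1 1 1 1
1 0 1 0 1
1 0 0 1 0

After press 5 at (2,2):
1 1 1 1 0
0 1 0 1 1
1 1 0 1 1
1 0 1 1 0

After press 6 at (1,4):
1 1 1 1 1
0 1 0 0 0
1 1 0 1 0
1 0 1 1 0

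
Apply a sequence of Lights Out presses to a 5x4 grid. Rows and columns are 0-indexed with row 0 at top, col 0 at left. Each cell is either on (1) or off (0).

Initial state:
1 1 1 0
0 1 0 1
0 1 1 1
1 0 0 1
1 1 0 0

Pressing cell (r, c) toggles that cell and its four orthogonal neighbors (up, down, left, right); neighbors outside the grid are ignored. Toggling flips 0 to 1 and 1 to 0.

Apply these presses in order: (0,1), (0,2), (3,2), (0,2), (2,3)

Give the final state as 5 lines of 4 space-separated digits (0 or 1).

After press 1 at (0,1):
0 0 0 0
0 0 0 1
0 1 1 1
1 0 0 1
1 1 0 0

After press 2 at (0,2):
0 1 1 1
0 0 1 1
0 1 1 1
1 0 0 1
1 1 0 0

After press 3 at (3,2):
0 1 1 1
0 0 1 1
0 1 0 1
1 1 1 0
1 1 1 0

After press 4 at (0,2):
0 0 0 0
0 0 0 1
0 1 0 1
1 1 1 0
1 1 1 0

After press 5 at (2,3):
0 0 0 0
0 0 0 0
0 1 1 0
1 1 1 1
1 1 1 0

Answer: 0 0 0 0
0 0 0 0
0 1 1 0
1 1 1 1
1 1 1 0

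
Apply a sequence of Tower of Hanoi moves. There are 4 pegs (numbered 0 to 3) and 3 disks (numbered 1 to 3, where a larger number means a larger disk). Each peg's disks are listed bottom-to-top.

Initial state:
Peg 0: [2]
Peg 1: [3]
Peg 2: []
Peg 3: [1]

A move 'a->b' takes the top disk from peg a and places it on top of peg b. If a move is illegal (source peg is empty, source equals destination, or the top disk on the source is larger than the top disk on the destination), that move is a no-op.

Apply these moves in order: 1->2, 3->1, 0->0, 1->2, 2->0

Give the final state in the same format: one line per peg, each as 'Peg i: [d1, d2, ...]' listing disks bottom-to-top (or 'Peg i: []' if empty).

After move 1 (1->2):
Peg 0: [2]
Peg 1: []
Peg 2: [3]
Peg 3: [1]

After move 2 (3->1):
Peg 0: [2]
Peg 1: [1]
Peg 2: [3]
Peg 3: []

After move 3 (0->0):
Peg 0: [2]
Peg 1: [1]
Peg 2: [3]
Peg 3: []

After move 4 (1->2):
Peg 0: [2]
Peg 1: []
Peg 2: [3, 1]
Peg 3: []

After move 5 (2->0):
Peg 0: [2, 1]
Peg 1: []
Peg 2: [3]
Peg 3: []

Answer: Peg 0: [2, 1]
Peg 1: []
Peg 2: [3]
Peg 3: []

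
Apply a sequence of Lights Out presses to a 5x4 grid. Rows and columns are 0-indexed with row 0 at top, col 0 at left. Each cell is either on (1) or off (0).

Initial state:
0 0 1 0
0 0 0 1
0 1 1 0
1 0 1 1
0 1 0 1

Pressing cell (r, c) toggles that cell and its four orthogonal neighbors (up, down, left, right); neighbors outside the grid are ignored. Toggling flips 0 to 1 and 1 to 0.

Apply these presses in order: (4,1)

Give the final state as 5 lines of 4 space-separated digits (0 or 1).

After press 1 at (4,1):
0 0 1 0
0 0 0 1
0 1 1 0
1 1 1 1
1 0 1 1

Answer: 0 0 1 0
0 0 0 1
0 1 1 0
1 1 1 1
1 0 1 1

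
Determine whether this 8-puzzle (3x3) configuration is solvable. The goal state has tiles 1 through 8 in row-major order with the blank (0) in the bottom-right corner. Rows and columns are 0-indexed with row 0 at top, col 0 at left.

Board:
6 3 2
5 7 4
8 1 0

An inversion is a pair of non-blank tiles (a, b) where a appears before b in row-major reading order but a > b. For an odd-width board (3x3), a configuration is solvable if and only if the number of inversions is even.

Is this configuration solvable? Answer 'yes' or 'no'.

Inversions (pairs i<j in row-major order where tile[i] > tile[j] > 0): 14
14 is even, so the puzzle is solvable.

Answer: yes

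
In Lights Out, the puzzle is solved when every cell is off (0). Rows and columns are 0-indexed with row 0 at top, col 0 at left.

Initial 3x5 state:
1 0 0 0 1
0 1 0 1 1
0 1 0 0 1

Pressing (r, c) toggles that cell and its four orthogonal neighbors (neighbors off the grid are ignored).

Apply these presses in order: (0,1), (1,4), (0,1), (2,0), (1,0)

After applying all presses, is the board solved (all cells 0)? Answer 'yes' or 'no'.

After press 1 at (0,1):
0 1 1 0 1
0 0 0 1 1
0 1 0 0 1

After press 2 at (1,4):
0 1 1 0 0
0 0 0 0 0
0 1 0 0 0

After press 3 at (0,1):
1 0 0 0 0
0 1 0 0 0
0 1 0 0 0

After press 4 at (2,0):
1 0 0 0 0
1 1 0 0 0
1 0 0 0 0

After press 5 at (1,0):
0 0 0 0 0
0 0 0 0 0
0 0 0 0 0

Lights still on: 0

Answer: yes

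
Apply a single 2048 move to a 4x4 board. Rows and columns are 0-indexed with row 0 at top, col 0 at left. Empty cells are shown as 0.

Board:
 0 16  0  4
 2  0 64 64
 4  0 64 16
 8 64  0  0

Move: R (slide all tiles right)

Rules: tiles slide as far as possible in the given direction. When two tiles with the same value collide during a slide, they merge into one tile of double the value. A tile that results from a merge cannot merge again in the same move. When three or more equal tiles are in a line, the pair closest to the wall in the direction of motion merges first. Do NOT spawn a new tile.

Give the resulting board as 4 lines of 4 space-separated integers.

Slide right:
row 0: [0, 16, 0, 4] -> [0, 0, 16, 4]
row 1: [2, 0, 64, 64] -> [0, 0, 2, 128]
row 2: [4, 0, 64, 16] -> [0, 4, 64, 16]
row 3: [8, 64, 0, 0] -> [0, 0, 8, 64]

Answer:   0   0  16   4
  0   0   2 128
  0   4  64  16
  0   0   8  64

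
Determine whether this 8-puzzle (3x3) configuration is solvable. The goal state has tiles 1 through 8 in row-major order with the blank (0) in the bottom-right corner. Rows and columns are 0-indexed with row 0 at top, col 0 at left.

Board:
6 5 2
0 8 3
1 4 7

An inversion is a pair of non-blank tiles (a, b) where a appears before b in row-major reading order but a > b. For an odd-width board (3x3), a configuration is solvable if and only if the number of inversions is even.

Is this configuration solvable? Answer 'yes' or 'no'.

Inversions (pairs i<j in row-major order where tile[i] > tile[j] > 0): 15
15 is odd, so the puzzle is not solvable.

Answer: no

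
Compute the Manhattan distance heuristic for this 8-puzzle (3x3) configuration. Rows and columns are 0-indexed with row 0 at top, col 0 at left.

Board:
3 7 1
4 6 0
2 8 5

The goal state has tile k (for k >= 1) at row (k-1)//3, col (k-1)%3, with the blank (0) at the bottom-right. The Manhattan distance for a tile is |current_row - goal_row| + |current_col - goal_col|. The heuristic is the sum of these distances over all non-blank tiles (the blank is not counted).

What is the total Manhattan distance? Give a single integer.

Tile 3: at (0,0), goal (0,2), distance |0-0|+|0-2| = 2
Tile 7: at (0,1), goal (2,0), distance |0-2|+|1-0| = 3
Tile 1: at (0,2), goal (0,0), distance |0-0|+|2-0| = 2
Tile 4: at (1,0), goal (1,0), distance |1-1|+|0-0| = 0
Tile 6: at (1,1), goal (1,2), distance |1-1|+|1-2| = 1
Tile 2: at (2,0), goal (0,1), distance |2-0|+|0-1| = 3
Tile 8: at (2,1), goal (2,1), distance |2-2|+|1-1| = 0
Tile 5: at (2,2), goal (1,1), distance |2-1|+|2-1| = 2
Sum: 2 + 3 + 2 + 0 + 1 + 3 + 0 + 2 = 13

Answer: 13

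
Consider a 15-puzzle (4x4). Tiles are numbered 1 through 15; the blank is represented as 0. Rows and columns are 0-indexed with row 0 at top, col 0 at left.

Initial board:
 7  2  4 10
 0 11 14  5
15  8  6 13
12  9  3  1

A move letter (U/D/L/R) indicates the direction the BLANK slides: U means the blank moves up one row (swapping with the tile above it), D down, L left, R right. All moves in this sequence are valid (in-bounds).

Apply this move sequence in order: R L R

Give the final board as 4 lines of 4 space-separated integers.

After move 1 (R):
 7  2  4 10
11  0 14  5
15  8  6 13
12  9  3  1

After move 2 (L):
 7  2  4 10
 0 11 14  5
15  8  6 13
12  9  3  1

After move 3 (R):
 7  2  4 10
11  0 14  5
15  8  6 13
12  9  3  1

Answer:  7  2  4 10
11  0 14  5
15  8  6 13
12  9  3  1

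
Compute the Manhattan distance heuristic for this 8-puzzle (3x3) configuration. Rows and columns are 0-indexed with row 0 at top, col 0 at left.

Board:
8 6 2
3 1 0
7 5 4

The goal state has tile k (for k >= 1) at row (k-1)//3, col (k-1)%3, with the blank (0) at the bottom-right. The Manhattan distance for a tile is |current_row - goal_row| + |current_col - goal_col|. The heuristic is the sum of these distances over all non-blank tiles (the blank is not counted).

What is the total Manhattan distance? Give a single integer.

Tile 8: (0,0)->(2,1) = 3
Tile 6: (0,1)->(1,2) = 2
Tile 2: (0,2)->(0,1) = 1
Tile 3: (1,0)->(0,2) = 3
Tile 1: (1,1)->(0,0) = 2
Tile 7: (2,0)->(2,0) = 0
Tile 5: (2,1)->(1,1) = 1
Tile 4: (2,2)->(1,0) = 3
Sum: 3 + 2 + 1 + 3 + 2 + 0 + 1 + 3 = 15

Answer: 15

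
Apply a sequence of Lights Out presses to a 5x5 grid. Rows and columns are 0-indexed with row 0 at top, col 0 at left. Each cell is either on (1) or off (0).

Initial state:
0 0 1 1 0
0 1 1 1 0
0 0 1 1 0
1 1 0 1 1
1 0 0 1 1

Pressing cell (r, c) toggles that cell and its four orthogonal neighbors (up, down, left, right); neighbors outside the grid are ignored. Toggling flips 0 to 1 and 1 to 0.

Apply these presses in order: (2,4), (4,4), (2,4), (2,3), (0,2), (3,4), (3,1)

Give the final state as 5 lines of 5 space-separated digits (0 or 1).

After press 1 at (2,4):
0 0 1 1 0
0 1 1 1 1
0 0 1 0 1
1 1 0 1 0
1 0 0 1 1

After press 2 at (4,4):
0 0 1 1 0
0 1 1 1 1
0 0 1 0 1
1 1 0 1 1
1 0 0 0 0

After press 3 at (2,4):
0 0 1 1 0
0 1 1 1 0
0 0 1 1 0
1 1 0 1 0
1 0 0 0 0

After press 4 at (2,3):
0 0 1 1 0
0 1 1 0 0
0 0 0 0 1
1 1 0 0 0
1 0 0 0 0

After press 5 at (0,2):
0 1 0 0 0
0 1 0 0 0
0 0 0 0 1
1 1 0 0 0
1 0 0 0 0

After press 6 at (3,4):
0 1 0 0 0
0 1 0 0 0
0 0 0 0 0
1 1 0 1 1
1 0 0 0 1

After press 7 at (3,1):
0 1 0 0 0
0 1 0 0 0
0 1 0 0 0
0 0 1 1 1
1 1 0 0 1

Answer: 0 1 0 0 0
0 1 0 0 0
0 1 0 0 0
0 0 1 1 1
1 1 0 0 1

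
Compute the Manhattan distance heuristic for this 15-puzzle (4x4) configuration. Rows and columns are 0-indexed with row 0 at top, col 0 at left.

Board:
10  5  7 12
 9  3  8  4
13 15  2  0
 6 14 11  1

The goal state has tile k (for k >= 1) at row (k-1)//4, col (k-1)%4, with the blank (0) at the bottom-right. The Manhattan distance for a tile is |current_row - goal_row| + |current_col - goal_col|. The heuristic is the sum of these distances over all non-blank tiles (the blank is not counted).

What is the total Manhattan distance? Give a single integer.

Tile 10: at (0,0), goal (2,1), distance |0-2|+|0-1| = 3
Tile 5: at (0,1), goal (1,0), distance |0-1|+|1-0| = 2
Tile 7: at (0,2), goal (1,2), distance |0-1|+|2-2| = 1
Tile 12: at (0,3), goal (2,3), distance |0-2|+|3-3| = 2
Tile 9: at (1,0), goal (2,0), distance |1-2|+|0-0| = 1
Tile 3: at (1,1), goal (0,2), distance |1-0|+|1-2| = 2
Tile 8: at (1,2), goal (1,3), distance |1-1|+|2-3| = 1
Tile 4: at (1,3), goal (0,3), distance |1-0|+|3-3| = 1
Tile 13: at (2,0), goal (3,0), distance |2-3|+|0-0| = 1
Tile 15: at (2,1), goal (3,2), distance |2-3|+|1-2| = 2
Tile 2: at (2,2), goal (0,1), distance |2-0|+|2-1| = 3
Tile 6: at (3,0), goal (1,1), distance |3-1|+|0-1| = 3
Tile 14: at (3,1), goal (3,1), distance |3-3|+|1-1| = 0
Tile 11: at (3,2), goal (2,2), distance |3-2|+|2-2| = 1
Tile 1: at (3,3), goal (0,0), distance |3-0|+|3-0| = 6
Sum: 3 + 2 + 1 + 2 + 1 + 2 + 1 + 1 + 1 + 2 + 3 + 3 + 0 + 1 + 6 = 29

Answer: 29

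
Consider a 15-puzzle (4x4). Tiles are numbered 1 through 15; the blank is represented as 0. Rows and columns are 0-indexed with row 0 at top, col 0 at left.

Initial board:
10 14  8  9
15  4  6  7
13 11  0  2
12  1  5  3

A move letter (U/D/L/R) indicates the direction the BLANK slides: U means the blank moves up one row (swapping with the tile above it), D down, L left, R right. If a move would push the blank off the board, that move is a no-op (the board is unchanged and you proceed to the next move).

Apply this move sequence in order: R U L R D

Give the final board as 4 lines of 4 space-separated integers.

After move 1 (R):
10 14  8  9
15  4  6  7
13 11  2  0
12  1  5  3

After move 2 (U):
10 14  8  9
15  4  6  0
13 11  2  7
12  1  5  3

After move 3 (L):
10 14  8  9
15  4  0  6
13 11  2  7
12  1  5  3

After move 4 (R):
10 14  8  9
15  4  6  0
13 11  2  7
12  1  5  3

After move 5 (D):
10 14  8  9
15  4  6  7
13 11  2  0
12  1  5  3

Answer: 10 14  8  9
15  4  6  7
13 11  2  0
12  1  5  3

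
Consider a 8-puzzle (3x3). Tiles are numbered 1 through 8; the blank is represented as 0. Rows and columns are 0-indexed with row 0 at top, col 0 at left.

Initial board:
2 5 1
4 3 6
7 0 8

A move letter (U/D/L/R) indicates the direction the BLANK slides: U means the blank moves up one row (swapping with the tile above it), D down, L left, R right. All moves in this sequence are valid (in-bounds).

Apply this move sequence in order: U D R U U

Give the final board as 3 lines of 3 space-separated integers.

After move 1 (U):
2 5 1
4 0 6
7 3 8

After move 2 (D):
2 5 1
4 3 6
7 0 8

After move 3 (R):
2 5 1
4 3 6
7 8 0

After move 4 (U):
2 5 1
4 3 0
7 8 6

After move 5 (U):
2 5 0
4 3 1
7 8 6

Answer: 2 5 0
4 3 1
7 8 6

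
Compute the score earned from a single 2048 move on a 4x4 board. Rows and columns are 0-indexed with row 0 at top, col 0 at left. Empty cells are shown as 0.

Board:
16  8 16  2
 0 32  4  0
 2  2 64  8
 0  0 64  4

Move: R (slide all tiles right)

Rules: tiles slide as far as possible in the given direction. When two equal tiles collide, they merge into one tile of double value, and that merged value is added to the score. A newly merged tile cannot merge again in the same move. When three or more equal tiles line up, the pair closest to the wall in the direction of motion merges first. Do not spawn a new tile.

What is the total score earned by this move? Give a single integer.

Slide right:
row 0: [16, 8, 16, 2] -> [16, 8, 16, 2]  score +0 (running 0)
row 1: [0, 32, 4, 0] -> [0, 0, 32, 4]  score +0 (running 0)
row 2: [2, 2, 64, 8] -> [0, 4, 64, 8]  score +4 (running 4)
row 3: [0, 0, 64, 4] -> [0, 0, 64, 4]  score +0 (running 4)
Board after move:
16  8 16  2
 0  0 32  4
 0  4 64  8
 0  0 64  4

Answer: 4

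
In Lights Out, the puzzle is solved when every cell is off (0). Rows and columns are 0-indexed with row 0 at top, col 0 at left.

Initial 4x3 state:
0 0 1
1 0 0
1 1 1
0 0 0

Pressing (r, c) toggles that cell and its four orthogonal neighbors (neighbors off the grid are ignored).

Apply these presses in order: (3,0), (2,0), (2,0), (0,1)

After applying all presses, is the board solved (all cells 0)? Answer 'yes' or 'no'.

Answer: no

Derivation:
After press 1 at (3,0):
0 0 1
1 0 0
0 1 1
1 1 0

After press 2 at (2,0):
0 0 1
0 0 0
1 0 1
0 1 0

After press 3 at (2,0):
0 0 1
1 0 0
0 1 1
1 1 0

After press 4 at (0,1):
1 1 0
1 1 0
0 1 1
1 1 0

Lights still on: 8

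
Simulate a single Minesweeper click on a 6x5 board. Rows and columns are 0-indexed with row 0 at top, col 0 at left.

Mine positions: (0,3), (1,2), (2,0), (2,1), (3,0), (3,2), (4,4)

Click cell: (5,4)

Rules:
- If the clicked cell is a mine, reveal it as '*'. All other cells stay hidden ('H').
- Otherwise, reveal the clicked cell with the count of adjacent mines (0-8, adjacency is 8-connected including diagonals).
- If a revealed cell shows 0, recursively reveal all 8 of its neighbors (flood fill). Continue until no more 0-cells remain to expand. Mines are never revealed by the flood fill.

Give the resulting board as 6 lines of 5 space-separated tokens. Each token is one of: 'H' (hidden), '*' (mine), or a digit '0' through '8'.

H H H H H
H H H H H
H H H H H
H H H H H
H H H H H
H H H H 1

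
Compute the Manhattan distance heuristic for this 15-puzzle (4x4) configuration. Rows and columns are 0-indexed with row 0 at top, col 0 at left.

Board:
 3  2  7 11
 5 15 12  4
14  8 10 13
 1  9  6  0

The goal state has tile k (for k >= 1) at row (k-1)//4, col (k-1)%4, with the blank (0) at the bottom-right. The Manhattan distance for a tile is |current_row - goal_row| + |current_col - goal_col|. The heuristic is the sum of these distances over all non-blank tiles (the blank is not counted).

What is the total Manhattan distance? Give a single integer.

Answer: 30

Derivation:
Tile 3: (0,0)->(0,2) = 2
Tile 2: (0,1)->(0,1) = 0
Tile 7: (0,2)->(1,2) = 1
Tile 11: (0,3)->(2,2) = 3
Tile 5: (1,0)->(1,0) = 0
Tile 15: (1,1)->(3,2) = 3
Tile 12: (1,2)->(2,3) = 2
Tile 4: (1,3)->(0,3) = 1
Tile 14: (2,0)->(3,1) = 2
Tile 8: (2,1)->(1,3) = 3
Tile 10: (2,2)->(2,1) = 1
Tile 13: (2,3)->(3,0) = 4
Tile 1: (3,0)->(0,0) = 3
Tile 9: (3,1)->(2,0) = 2
Tile 6: (3,2)->(1,1) = 3
Sum: 2 + 0 + 1 + 3 + 0 + 3 + 2 + 1 + 2 + 3 + 1 + 4 + 3 + 2 + 3 = 30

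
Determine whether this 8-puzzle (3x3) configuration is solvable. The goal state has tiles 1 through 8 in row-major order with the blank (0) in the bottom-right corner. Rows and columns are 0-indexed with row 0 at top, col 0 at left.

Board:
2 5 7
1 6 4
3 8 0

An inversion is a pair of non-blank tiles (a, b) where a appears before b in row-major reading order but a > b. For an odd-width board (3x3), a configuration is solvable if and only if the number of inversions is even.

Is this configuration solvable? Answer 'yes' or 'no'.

Answer: no

Derivation:
Inversions (pairs i<j in row-major order where tile[i] > tile[j] > 0): 11
11 is odd, so the puzzle is not solvable.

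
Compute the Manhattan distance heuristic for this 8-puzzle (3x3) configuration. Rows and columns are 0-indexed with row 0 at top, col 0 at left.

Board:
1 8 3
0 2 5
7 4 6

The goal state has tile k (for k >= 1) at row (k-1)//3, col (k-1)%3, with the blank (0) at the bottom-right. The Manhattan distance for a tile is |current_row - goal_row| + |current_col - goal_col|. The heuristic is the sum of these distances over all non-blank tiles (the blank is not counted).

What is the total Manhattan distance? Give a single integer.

Answer: 7

Derivation:
Tile 1: (0,0)->(0,0) = 0
Tile 8: (0,1)->(2,1) = 2
Tile 3: (0,2)->(0,2) = 0
Tile 2: (1,1)->(0,1) = 1
Tile 5: (1,2)->(1,1) = 1
Tile 7: (2,0)->(2,0) = 0
Tile 4: (2,1)->(1,0) = 2
Tile 6: (2,2)->(1,2) = 1
Sum: 0 + 2 + 0 + 1 + 1 + 0 + 2 + 1 = 7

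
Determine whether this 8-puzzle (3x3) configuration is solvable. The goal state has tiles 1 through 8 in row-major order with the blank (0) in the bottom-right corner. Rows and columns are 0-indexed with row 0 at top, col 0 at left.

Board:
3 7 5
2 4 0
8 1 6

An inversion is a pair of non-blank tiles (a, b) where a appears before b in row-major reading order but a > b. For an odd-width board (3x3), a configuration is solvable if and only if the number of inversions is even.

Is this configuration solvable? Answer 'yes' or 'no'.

Answer: yes

Derivation:
Inversions (pairs i<j in row-major order where tile[i] > tile[j] > 0): 14
14 is even, so the puzzle is solvable.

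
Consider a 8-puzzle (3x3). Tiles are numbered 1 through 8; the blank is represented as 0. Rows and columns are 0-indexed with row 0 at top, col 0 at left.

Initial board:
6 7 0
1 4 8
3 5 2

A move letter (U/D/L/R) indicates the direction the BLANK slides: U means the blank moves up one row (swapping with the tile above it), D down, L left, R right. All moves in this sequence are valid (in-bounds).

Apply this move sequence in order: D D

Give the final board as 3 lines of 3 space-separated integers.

Answer: 6 7 8
1 4 2
3 5 0

Derivation:
After move 1 (D):
6 7 8
1 4 0
3 5 2

After move 2 (D):
6 7 8
1 4 2
3 5 0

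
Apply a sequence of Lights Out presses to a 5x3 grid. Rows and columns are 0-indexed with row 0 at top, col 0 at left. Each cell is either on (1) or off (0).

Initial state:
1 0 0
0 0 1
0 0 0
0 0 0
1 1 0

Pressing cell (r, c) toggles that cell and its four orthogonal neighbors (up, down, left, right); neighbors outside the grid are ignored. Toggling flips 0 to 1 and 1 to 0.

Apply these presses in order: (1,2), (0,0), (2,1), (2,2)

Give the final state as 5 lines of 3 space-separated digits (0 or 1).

After press 1 at (1,2):
1 0 1
0 1 0
0 0 1
0 0 0
1 1 0

After press 2 at (0,0):
0 1 1
1 1 0
0 0 1
0 0 0
1 1 0

After press 3 at (2,1):
0 1 1
1 0 0
1 1 0
0 1 0
1 1 0

After press 4 at (2,2):
0 1 1
1 0 1
1 0 1
0 1 1
1 1 0

Answer: 0 1 1
1 0 1
1 0 1
0 1 1
1 1 0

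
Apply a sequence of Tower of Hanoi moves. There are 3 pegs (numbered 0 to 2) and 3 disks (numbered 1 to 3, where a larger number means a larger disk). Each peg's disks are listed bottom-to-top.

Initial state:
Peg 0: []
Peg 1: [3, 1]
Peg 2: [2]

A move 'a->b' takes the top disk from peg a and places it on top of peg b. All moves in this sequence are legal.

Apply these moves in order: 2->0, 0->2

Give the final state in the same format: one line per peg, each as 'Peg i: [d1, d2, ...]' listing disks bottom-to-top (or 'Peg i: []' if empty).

After move 1 (2->0):
Peg 0: [2]
Peg 1: [3, 1]
Peg 2: []

After move 2 (0->2):
Peg 0: []
Peg 1: [3, 1]
Peg 2: [2]

Answer: Peg 0: []
Peg 1: [3, 1]
Peg 2: [2]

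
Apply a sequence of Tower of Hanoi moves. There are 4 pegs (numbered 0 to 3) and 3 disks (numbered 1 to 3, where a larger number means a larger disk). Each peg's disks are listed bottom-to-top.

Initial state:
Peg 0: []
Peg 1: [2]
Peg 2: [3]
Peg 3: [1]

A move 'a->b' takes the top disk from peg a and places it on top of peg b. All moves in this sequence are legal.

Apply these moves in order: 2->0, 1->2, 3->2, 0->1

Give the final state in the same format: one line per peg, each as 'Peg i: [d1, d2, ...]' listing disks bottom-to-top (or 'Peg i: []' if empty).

After move 1 (2->0):
Peg 0: [3]
Peg 1: [2]
Peg 2: []
Peg 3: [1]

After move 2 (1->2):
Peg 0: [3]
Peg 1: []
Peg 2: [2]
Peg 3: [1]

After move 3 (3->2):
Peg 0: [3]
Peg 1: []
Peg 2: [2, 1]
Peg 3: []

After move 4 (0->1):
Peg 0: []
Peg 1: [3]
Peg 2: [2, 1]
Peg 3: []

Answer: Peg 0: []
Peg 1: [3]
Peg 2: [2, 1]
Peg 3: []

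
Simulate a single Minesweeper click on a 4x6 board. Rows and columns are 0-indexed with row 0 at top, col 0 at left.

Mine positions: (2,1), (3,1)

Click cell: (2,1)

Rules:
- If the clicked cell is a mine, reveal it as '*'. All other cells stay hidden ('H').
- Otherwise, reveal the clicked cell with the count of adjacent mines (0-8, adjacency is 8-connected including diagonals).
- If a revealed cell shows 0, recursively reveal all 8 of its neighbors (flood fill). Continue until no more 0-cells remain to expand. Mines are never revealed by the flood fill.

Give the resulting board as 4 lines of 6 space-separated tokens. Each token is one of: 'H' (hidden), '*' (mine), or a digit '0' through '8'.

H H H H H H
H H H H H H
H * H H H H
H H H H H H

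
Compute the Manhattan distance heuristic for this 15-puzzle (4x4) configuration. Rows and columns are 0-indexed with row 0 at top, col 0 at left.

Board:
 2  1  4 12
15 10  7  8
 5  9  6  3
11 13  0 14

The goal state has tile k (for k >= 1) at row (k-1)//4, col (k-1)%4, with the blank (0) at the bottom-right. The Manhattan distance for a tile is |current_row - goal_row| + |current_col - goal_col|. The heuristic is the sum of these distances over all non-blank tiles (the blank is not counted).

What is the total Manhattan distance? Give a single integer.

Answer: 23

Derivation:
Tile 2: (0,0)->(0,1) = 1
Tile 1: (0,1)->(0,0) = 1
Tile 4: (0,2)->(0,3) = 1
Tile 12: (0,3)->(2,3) = 2
Tile 15: (1,0)->(3,2) = 4
Tile 10: (1,1)->(2,1) = 1
Tile 7: (1,2)->(1,2) = 0
Tile 8: (1,3)->(1,3) = 0
Tile 5: (2,0)->(1,0) = 1
Tile 9: (2,1)->(2,0) = 1
Tile 6: (2,2)->(1,1) = 2
Tile 3: (2,3)->(0,2) = 3
Tile 11: (3,0)->(2,2) = 3
Tile 13: (3,1)->(3,0) = 1
Tile 14: (3,3)->(3,1) = 2
Sum: 1 + 1 + 1 + 2 + 4 + 1 + 0 + 0 + 1 + 1 + 2 + 3 + 3 + 1 + 2 = 23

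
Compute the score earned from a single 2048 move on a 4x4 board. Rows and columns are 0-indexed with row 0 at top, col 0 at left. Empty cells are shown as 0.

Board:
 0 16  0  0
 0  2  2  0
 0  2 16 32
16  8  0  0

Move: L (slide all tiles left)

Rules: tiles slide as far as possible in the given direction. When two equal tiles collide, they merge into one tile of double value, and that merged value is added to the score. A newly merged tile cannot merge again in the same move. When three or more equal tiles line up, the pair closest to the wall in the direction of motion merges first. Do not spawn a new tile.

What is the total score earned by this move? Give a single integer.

Slide left:
row 0: [0, 16, 0, 0] -> [16, 0, 0, 0]  score +0 (running 0)
row 1: [0, 2, 2, 0] -> [4, 0, 0, 0]  score +4 (running 4)
row 2: [0, 2, 16, 32] -> [2, 16, 32, 0]  score +0 (running 4)
row 3: [16, 8, 0, 0] -> [16, 8, 0, 0]  score +0 (running 4)
Board after move:
16  0  0  0
 4  0  0  0
 2 16 32  0
16  8  0  0

Answer: 4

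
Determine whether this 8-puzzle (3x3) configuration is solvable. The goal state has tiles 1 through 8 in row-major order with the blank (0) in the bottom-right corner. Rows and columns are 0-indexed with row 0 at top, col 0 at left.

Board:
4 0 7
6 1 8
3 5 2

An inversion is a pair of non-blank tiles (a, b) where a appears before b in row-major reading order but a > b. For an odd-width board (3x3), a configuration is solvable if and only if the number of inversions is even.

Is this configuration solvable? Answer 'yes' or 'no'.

Inversions (pairs i<j in row-major order where tile[i] > tile[j] > 0): 17
17 is odd, so the puzzle is not solvable.

Answer: no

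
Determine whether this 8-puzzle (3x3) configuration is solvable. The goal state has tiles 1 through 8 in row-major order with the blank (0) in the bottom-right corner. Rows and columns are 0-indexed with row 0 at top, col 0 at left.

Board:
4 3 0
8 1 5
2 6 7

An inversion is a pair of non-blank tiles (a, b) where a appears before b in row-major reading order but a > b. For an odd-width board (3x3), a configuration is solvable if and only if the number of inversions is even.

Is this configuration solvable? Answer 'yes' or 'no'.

Answer: no

Derivation:
Inversions (pairs i<j in row-major order where tile[i] > tile[j] > 0): 11
11 is odd, so the puzzle is not solvable.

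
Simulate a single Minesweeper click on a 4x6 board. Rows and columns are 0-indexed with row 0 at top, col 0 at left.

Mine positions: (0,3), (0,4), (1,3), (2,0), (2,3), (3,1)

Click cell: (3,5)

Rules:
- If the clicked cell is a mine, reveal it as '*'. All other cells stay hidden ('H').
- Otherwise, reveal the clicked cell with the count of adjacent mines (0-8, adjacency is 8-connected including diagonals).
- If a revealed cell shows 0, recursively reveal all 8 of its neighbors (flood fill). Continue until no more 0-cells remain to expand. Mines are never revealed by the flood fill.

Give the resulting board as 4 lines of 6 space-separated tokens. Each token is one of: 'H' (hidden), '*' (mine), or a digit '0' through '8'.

H H H H H H
H H H H 4 1
H H H H 2 0
H H H H 1 0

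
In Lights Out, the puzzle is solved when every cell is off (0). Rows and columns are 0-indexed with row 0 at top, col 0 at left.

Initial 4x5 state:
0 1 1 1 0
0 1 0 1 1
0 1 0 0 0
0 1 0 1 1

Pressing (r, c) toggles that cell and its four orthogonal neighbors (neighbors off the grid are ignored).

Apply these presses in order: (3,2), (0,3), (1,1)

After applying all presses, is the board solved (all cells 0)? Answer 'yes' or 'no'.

After press 1 at (3,2):
0 1 1 1 0
0 1 0 1 1
0 1 1 0 0
0 0 1 0 1

After press 2 at (0,3):
0 1 0 0 1
0 1 0 0 1
0 1 1 0 0
0 0 1 0 1

After press 3 at (1,1):
0 0 0 0 1
1 0 1 0 1
0 0 1 0 0
0 0 1 0 1

Lights still on: 7

Answer: no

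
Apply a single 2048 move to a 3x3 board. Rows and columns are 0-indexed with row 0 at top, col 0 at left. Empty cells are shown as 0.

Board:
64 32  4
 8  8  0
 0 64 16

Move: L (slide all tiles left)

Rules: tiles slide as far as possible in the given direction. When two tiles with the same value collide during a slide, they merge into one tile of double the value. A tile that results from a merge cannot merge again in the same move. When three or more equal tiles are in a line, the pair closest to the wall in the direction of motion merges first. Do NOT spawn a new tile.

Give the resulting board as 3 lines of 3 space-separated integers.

Slide left:
row 0: [64, 32, 4] -> [64, 32, 4]
row 1: [8, 8, 0] -> [16, 0, 0]
row 2: [0, 64, 16] -> [64, 16, 0]

Answer: 64 32  4
16  0  0
64 16  0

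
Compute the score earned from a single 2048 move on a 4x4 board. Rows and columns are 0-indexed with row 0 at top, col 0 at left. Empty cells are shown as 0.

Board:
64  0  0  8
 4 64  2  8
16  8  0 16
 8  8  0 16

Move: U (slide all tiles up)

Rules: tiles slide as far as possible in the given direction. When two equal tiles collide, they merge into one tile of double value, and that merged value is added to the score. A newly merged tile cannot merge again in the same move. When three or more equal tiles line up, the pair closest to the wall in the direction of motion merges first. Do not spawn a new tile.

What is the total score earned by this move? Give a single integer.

Answer: 64

Derivation:
Slide up:
col 0: [64, 4, 16, 8] -> [64, 4, 16, 8]  score +0 (running 0)
col 1: [0, 64, 8, 8] -> [64, 16, 0, 0]  score +16 (running 16)
col 2: [0, 2, 0, 0] -> [2, 0, 0, 0]  score +0 (running 16)
col 3: [8, 8, 16, 16] -> [16, 32, 0, 0]  score +48 (running 64)
Board after move:
64 64  2 16
 4 16  0 32
16  0  0  0
 8  0  0  0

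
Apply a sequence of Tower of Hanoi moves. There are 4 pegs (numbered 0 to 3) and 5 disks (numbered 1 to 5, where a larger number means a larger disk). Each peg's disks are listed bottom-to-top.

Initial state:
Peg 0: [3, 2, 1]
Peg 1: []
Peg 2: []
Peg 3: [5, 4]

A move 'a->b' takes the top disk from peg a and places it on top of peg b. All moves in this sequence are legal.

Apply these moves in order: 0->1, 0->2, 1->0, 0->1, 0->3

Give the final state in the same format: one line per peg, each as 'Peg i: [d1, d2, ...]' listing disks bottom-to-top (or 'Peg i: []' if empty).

After move 1 (0->1):
Peg 0: [3, 2]
Peg 1: [1]
Peg 2: []
Peg 3: [5, 4]

After move 2 (0->2):
Peg 0: [3]
Peg 1: [1]
Peg 2: [2]
Peg 3: [5, 4]

After move 3 (1->0):
Peg 0: [3, 1]
Peg 1: []
Peg 2: [2]
Peg 3: [5, 4]

After move 4 (0->1):
Peg 0: [3]
Peg 1: [1]
Peg 2: [2]
Peg 3: [5, 4]

After move 5 (0->3):
Peg 0: []
Peg 1: [1]
Peg 2: [2]
Peg 3: [5, 4, 3]

Answer: Peg 0: []
Peg 1: [1]
Peg 2: [2]
Peg 3: [5, 4, 3]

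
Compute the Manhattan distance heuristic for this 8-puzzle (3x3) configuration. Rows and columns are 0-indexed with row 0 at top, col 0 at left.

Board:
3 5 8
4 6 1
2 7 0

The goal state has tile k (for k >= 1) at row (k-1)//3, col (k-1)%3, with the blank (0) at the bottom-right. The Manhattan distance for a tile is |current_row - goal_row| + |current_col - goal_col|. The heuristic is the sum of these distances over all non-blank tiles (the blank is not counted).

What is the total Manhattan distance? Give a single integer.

Answer: 14

Derivation:
Tile 3: (0,0)->(0,2) = 2
Tile 5: (0,1)->(1,1) = 1
Tile 8: (0,2)->(2,1) = 3
Tile 4: (1,0)->(1,0) = 0
Tile 6: (1,1)->(1,2) = 1
Tile 1: (1,2)->(0,0) = 3
Tile 2: (2,0)->(0,1) = 3
Tile 7: (2,1)->(2,0) = 1
Sum: 2 + 1 + 3 + 0 + 1 + 3 + 3 + 1 = 14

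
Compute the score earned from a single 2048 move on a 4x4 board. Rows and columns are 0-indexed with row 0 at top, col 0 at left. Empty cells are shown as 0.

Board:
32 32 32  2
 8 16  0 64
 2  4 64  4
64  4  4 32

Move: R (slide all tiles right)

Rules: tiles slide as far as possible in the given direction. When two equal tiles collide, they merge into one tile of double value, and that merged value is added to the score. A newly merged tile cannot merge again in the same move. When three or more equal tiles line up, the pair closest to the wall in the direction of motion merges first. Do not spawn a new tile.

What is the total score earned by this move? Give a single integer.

Answer: 72

Derivation:
Slide right:
row 0: [32, 32, 32, 2] -> [0, 32, 64, 2]  score +64 (running 64)
row 1: [8, 16, 0, 64] -> [0, 8, 16, 64]  score +0 (running 64)
row 2: [2, 4, 64, 4] -> [2, 4, 64, 4]  score +0 (running 64)
row 3: [64, 4, 4, 32] -> [0, 64, 8, 32]  score +8 (running 72)
Board after move:
 0 32 64  2
 0  8 16 64
 2  4 64  4
 0 64  8 32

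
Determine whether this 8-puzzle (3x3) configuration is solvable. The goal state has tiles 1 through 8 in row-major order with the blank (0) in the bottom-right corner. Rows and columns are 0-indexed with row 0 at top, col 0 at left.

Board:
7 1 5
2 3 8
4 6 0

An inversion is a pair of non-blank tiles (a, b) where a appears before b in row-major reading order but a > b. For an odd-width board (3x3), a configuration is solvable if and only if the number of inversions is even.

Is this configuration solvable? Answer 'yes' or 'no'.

Inversions (pairs i<j in row-major order where tile[i] > tile[j] > 0): 11
11 is odd, so the puzzle is not solvable.

Answer: no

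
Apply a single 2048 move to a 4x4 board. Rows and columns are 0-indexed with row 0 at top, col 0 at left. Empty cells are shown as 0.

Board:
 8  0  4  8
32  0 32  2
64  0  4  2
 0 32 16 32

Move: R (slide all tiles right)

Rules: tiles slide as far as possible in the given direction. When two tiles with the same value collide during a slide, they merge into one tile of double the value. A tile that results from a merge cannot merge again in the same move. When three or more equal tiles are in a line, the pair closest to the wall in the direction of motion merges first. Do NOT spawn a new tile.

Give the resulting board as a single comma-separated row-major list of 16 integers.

Answer: 0, 8, 4, 8, 0, 0, 64, 2, 0, 64, 4, 2, 0, 32, 16, 32

Derivation:
Slide right:
row 0: [8, 0, 4, 8] -> [0, 8, 4, 8]
row 1: [32, 0, 32, 2] -> [0, 0, 64, 2]
row 2: [64, 0, 4, 2] -> [0, 64, 4, 2]
row 3: [0, 32, 16, 32] -> [0, 32, 16, 32]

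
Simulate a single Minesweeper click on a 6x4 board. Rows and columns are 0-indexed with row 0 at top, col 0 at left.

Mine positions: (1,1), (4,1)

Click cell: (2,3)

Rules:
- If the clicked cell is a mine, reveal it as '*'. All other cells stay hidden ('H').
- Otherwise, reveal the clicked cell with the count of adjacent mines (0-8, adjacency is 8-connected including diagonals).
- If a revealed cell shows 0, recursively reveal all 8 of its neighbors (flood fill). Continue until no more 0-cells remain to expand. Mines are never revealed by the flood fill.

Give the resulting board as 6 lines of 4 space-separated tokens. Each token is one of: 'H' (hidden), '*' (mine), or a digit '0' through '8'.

H H 1 0
H H 1 0
H H 1 0
H H 1 0
H H 1 0
H H 1 0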